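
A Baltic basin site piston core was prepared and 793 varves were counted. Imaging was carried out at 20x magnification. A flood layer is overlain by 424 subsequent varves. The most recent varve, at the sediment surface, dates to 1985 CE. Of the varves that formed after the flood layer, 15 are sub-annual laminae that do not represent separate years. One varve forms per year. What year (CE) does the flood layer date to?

1576 CE

424 varves post-date the flood layer.
Excluding 15 false varves: 424 − 15 = 409.
The varve at the sediment surface is 1985 CE, so the flood layer dates to 1985 − 409 = 1576 CE.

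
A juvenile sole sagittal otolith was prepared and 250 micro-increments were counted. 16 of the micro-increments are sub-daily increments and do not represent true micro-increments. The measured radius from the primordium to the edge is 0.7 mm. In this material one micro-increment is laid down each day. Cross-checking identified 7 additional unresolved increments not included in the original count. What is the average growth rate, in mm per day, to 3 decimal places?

Correcting the raw count gives 250 − 16 + 7 = 241 true micro-increments.
Mean rate = 0.7 mm / 241 days ≈ 0.003 mm per day.

0.003 mm per day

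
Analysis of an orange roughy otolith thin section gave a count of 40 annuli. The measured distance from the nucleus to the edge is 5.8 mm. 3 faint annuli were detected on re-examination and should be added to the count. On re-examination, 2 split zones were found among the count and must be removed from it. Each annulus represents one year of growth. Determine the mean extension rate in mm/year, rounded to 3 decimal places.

0.141 mm/year

After corrections the count is 40 − 2 + 3 = 41 annuli.
Mean rate = 5.8 mm / 41 years ≈ 0.141 mm/year.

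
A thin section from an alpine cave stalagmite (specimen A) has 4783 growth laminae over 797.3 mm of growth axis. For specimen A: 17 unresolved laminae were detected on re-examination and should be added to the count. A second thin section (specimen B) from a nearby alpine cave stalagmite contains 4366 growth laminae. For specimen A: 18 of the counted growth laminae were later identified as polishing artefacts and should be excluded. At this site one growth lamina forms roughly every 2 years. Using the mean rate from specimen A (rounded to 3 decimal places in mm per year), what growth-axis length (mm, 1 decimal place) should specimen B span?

Specimen A: after corrections the count is 4783 − 18 + 17 = 4782 growth laminae.
Specimen A: at 2 years per growth lamina, 4782 × 2 = 9564 years.
A: Mean rate = 797.3 mm / 9564 years ≈ 0.083 mm per year.
Specimen B: multiplying by 2 years per growth lamina: 4366 × 2 = 8732 years. For B, 0.083 mm/year × 8732 years = 724.8 mm.

724.8 mm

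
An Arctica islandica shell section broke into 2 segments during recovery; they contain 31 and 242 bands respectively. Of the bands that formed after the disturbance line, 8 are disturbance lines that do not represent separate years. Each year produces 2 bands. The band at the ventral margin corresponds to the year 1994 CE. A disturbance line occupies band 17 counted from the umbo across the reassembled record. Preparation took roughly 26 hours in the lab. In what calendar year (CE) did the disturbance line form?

1870 CE

Total bands = 31 + 242 = 273.
The disturbance line sits at band 17 from the umbo, so 273 − 17 = 256 bands formed after it.
256 − 8 false = 248 true bands after the disturbance line.
248 bands at 2 per year is 248 / 2 = 124 years.
Counting back 124 years from 1994 CE places the disturbance line in 1994 − 124 = 1870 CE.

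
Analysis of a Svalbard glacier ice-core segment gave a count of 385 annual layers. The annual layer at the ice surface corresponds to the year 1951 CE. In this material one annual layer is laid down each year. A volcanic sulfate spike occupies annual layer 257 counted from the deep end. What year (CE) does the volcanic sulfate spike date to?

1823 CE

Between annual layer 257 and the ice surface there are 385 − 257 = 128 annual layers.
1951 − 128 = 1823 CE.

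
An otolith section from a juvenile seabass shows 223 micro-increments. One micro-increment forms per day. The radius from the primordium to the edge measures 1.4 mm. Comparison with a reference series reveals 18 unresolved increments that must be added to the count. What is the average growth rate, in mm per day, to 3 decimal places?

After corrections the count is 223 + 18 = 241 micro-increments.
1.4 mm over 241 days gives 1.4 / 241 ≈ 0.006 mm per day.

0.006 mm per day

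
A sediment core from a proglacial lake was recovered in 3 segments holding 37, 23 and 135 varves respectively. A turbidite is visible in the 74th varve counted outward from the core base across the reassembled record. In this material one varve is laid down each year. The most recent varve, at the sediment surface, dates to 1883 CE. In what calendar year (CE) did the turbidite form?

1762 CE

Total varves = 37 + 23 + 135 = 195.
195 − 74 = 121 varves lie beyond the turbidite toward the sediment surface.
The varve at the sediment surface is 1883 CE, so the turbidite dates to 1883 − 121 = 1762 CE.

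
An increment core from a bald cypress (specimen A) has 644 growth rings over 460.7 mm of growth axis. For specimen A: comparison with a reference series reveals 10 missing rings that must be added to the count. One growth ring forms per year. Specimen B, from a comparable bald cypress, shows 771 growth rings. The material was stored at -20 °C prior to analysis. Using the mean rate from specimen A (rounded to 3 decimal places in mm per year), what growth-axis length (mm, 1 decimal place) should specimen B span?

542.8 mm

Specimen A: true growth ring count = 644 + 10 = 654.
A: Mean rate = 460.7 mm / 654 years ≈ 0.704 mm/yr.
For B, 0.704 mm/year × 771 years = 542.8 mm.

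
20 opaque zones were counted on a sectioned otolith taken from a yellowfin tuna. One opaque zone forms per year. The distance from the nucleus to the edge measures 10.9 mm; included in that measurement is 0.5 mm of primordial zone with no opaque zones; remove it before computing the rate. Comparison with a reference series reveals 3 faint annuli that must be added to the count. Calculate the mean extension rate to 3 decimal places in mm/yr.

0.452 mm/yr

After corrections the count is 20 + 3 = 23 opaque zones.
Removing the 0.5 mm offcut leaves 10.9 − 0.5 = 10.4 mm.
Mean rate = 10.4 mm / 23 years ≈ 0.452 mm/yr.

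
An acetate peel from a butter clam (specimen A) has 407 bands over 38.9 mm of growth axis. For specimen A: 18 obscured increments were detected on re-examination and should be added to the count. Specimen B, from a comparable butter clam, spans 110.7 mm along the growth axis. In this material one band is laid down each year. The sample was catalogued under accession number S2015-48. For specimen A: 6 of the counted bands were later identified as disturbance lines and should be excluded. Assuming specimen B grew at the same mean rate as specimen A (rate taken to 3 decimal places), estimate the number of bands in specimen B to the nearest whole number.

1190 bands

Specimen A: true band count = 407 − 6 + 18 = 419.
A: Extension rate ≈ 38.9 / 419 = 0.093 mm/year.
B spans 110.7 / 0.093 = 1190.32 years ≈ 1190 bands.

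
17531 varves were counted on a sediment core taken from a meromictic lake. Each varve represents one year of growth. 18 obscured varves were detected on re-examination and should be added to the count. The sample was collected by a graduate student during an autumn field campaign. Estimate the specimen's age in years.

After corrections the count is 17531 + 18 = 17549 varves.
With a one-to-one varve periodicity this is 17549 years.

17549 yr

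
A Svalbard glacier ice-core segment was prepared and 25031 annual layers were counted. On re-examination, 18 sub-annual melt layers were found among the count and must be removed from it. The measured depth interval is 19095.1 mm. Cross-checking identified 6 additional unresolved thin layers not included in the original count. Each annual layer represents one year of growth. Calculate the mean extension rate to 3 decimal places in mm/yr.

After corrections the count is 25031 − 18 + 6 = 25019 annual layers.
Extension rate ≈ 19095.1 / 25019 = 0.763 mm/yr.

0.763 mm/yr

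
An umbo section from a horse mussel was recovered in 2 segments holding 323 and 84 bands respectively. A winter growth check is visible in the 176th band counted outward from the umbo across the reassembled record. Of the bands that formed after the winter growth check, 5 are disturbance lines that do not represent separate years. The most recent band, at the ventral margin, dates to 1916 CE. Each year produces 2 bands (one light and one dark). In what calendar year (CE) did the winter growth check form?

1803 CE

Total bands = 323 + 84 = 407.
Between band 176 and the ventral margin there are 407 − 176 = 231 bands.
Excluding 5 false bands: 231 − 5 = 226.
With 2 bands per year, 226 / 2 = 113 years.
Counting back 113 years from 1916 CE places the winter growth check in 1916 − 113 = 1803 CE.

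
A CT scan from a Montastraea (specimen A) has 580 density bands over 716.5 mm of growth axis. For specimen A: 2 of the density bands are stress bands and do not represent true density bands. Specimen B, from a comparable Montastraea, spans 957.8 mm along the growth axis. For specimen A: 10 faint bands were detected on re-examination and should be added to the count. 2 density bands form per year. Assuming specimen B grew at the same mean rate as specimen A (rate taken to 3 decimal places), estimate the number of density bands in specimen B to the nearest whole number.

786 density bands

Specimen A: adjusted count: 580 − 2 + 10 = 588 density bands.
Specimen A: dividing by 2 density bands per year: 588 / 2 = 294 years.
A: Extension rate ≈ 716.5 / 294 = 2.437 mm/year.
For B, 957.8 / 2.437 = 393.02 years; at 2 density bands per year that is 393.02 × 2 ≈ 786 density bands.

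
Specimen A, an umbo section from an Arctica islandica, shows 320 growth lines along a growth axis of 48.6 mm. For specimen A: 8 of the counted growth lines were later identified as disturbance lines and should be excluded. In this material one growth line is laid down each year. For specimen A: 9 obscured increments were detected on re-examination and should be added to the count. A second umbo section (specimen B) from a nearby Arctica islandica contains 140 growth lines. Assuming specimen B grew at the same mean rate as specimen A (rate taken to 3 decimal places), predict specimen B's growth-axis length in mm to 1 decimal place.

Specimen A: correcting the raw count gives 320 − 8 + 9 = 321 true growth lines.
A: Mean rate = 48.6 mm / 321 years ≈ 0.151 mm/year.
B's length ≈ 0.151 × 140 = 21.1 mm.

21.1 mm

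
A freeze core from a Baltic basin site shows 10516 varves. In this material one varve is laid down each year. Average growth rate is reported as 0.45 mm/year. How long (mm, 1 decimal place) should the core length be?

The record spans 10516 years at 0.45 mm per year.
Length ≈ 0.45 × 10516 = 4732.2 mm.

4732.2 mm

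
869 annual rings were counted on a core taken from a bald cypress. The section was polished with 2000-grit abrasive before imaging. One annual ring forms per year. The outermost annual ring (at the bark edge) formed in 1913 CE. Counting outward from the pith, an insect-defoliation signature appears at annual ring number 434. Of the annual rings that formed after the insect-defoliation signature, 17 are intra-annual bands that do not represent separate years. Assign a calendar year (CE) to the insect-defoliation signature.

Between annual ring 434 and the bark edge there are 869 − 434 = 435 annual rings.
Excluding 17 false annual rings: 435 − 17 = 418.
1913 − 418 = 1495 CE.

1495 CE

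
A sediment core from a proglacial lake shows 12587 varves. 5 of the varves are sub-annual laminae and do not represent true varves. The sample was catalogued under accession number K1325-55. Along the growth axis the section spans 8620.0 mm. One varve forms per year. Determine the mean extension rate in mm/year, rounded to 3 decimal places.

0.685 mm/year

Correcting the raw count gives 12587 − 5 = 12582 true varves.
Mean rate = 8620.0 mm / 12582 years ≈ 0.685 mm/year.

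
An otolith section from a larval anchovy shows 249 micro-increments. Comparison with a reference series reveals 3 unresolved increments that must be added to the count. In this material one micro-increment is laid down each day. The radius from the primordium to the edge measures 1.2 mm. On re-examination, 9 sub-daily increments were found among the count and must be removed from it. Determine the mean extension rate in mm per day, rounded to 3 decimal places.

0.005 mm per day

True micro-increment count = 249 − 9 + 3 = 243.
Extension rate ≈ 1.2 / 243 = 0.005 mm per day.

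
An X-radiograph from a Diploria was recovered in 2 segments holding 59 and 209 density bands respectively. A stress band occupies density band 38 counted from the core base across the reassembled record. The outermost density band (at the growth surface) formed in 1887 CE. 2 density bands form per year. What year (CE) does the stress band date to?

Total density bands = 59 + 209 = 268.
Between density band 38 and the growth surface there are 268 − 38 = 230 density bands.
Dividing by 2 density bands per year: 230 / 2 = 115 years.
The density band at the growth surface is 1887 CE, so the stress band dates to 1887 − 115 = 1772 CE.

1772 CE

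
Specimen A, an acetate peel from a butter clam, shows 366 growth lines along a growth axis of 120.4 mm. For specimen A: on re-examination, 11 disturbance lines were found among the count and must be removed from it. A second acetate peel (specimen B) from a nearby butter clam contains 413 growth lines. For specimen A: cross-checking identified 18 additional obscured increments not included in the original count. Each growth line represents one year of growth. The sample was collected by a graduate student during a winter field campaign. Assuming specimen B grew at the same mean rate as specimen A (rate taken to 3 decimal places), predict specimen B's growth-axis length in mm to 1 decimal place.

Specimen A: adjusted count: 366 − 11 + 18 = 373 growth lines.
A: Mean rate = 120.4 mm / 373 years ≈ 0.323 mm/yr.
Length of B = 0.323 × 413 = 133.4 mm.

133.4 mm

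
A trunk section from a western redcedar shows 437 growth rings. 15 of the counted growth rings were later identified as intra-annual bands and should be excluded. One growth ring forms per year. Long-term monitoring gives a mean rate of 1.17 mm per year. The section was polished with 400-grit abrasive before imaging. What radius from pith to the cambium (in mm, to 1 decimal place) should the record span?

493.7 mm

Adjusted count: 437 − 15 = 422 growth rings.
422 years at 1.17 mm/year gives 1.17 × 422 = 493.7 mm.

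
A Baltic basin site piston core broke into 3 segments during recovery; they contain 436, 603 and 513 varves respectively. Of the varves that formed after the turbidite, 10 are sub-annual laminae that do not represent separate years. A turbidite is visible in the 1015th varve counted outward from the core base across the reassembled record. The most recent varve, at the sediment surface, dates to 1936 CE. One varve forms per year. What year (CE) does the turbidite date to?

1409 CE

Total varves = 436 + 603 + 513 = 1552.
1552 − 1015 = 537 varves lie beyond the turbidite toward the sediment surface.
537 − 10 false = 527 true varves after the turbidite.
The varve at the sediment surface is 1936 CE, so the turbidite dates to 1936 − 527 = 1409 CE.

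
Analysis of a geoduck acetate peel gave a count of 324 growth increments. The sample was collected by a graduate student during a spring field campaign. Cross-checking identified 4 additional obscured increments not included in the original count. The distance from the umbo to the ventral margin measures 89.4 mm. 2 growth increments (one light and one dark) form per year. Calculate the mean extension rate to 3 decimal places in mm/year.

Correcting the raw count gives 324 + 4 = 328 true growth increments.
With 2 growth increments per year, 328 / 2 = 164 years.
Extension rate ≈ 89.4 / 164 = 0.545 mm/year.

0.545 mm/year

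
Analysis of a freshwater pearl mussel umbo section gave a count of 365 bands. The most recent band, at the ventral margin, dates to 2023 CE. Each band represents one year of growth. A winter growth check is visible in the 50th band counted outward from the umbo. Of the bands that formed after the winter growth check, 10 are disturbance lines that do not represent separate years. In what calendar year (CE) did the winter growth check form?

Between band 50 and the ventral margin there are 365 − 50 = 315 bands.
Removing the 10 false bands leaves 315 − 10 = 305 true bands beyond the winter growth check.
Counting back 305 years from 2023 CE places the winter growth check in 2023 − 305 = 1718 CE.

1718 CE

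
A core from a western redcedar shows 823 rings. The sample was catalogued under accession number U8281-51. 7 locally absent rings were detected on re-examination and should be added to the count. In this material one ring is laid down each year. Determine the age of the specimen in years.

830 years

Correcting the raw count gives 823 + 7 = 830 true rings.
With a one-to-one ring periodicity this is 830 years.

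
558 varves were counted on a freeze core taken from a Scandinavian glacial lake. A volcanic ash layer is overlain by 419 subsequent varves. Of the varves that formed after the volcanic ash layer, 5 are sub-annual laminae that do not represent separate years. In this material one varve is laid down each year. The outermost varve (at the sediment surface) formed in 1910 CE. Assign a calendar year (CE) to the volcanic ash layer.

419 varves post-date the volcanic ash layer.
Removing the 5 false varves leaves 419 − 5 = 414 true varves beyond the volcanic ash layer.
The varve at the sediment surface is 1910 CE, so the volcanic ash layer dates to 1910 − 414 = 1496 CE.

1496 CE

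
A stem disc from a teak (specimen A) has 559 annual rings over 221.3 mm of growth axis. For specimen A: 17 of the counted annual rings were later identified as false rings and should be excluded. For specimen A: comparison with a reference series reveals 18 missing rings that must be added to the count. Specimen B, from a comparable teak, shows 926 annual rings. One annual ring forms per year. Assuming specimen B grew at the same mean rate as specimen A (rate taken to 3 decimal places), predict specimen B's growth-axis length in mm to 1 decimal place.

Specimen A: after corrections the count is 559 − 17 + 18 = 560 annual rings.
A: Mean rate = 221.3 mm / 560 years ≈ 0.395 mm/yr.
For B, 0.395 mm/year × 926 years = 365.8 mm.

365.8 mm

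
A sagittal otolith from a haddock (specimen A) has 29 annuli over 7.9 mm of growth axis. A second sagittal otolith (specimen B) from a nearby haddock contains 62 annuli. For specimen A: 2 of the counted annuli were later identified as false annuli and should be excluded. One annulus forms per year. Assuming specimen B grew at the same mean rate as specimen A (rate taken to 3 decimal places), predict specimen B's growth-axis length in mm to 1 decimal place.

18.2 mm

Specimen A: adjusted count: 29 − 2 = 27 annuli.
A: Extension rate ≈ 7.9 / 27 = 0.293 mm/year.
For B, 0.293 mm/year × 62 years = 18.2 mm.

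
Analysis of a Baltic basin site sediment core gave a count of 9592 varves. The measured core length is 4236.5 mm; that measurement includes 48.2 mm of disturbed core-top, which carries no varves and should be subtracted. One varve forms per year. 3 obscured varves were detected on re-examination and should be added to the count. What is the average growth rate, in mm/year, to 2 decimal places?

0.44 mm/year

Correcting the raw count gives 9592 + 3 = 9595 true varves.
Net length = 4236.5 − 48.2 = 4188.3 mm.
Extension rate ≈ 4188.3 / 9595 = 0.44 mm/year.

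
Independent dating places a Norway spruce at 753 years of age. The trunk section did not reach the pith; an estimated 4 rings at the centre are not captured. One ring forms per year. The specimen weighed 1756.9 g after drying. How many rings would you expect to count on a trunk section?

749 rings

Expected rings over 753 years: 753.
Less the 4 uncaptured rings: 753 − 4 = 749.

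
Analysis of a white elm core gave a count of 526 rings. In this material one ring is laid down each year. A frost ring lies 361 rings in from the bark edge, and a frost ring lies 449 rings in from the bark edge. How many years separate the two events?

88 years

449 − 361 = 88 rings lie between the two events.
At one ring per year, 88 years elapsed between them.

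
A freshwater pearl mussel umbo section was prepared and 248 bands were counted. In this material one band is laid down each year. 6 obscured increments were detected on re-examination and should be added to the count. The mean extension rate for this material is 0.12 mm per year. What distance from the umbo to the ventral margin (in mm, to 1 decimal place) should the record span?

Adjusted count: 248 + 6 = 254 bands.
Predicted length = 0.12 mm/year × 254 years = 30.5 mm.

30.5 mm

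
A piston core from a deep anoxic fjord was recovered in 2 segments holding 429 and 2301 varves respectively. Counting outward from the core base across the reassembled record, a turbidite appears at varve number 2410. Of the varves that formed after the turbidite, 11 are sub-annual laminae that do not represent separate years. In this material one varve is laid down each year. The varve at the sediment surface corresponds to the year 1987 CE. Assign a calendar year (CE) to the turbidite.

1678 CE

Total varves = 429 + 2301 = 2730.
2730 − 2410 = 320 varves lie beyond the turbidite toward the sediment surface.
Removing the 11 false varves leaves 320 − 11 = 309 true varves beyond the turbidite.
1987 − 309 = 1678 CE.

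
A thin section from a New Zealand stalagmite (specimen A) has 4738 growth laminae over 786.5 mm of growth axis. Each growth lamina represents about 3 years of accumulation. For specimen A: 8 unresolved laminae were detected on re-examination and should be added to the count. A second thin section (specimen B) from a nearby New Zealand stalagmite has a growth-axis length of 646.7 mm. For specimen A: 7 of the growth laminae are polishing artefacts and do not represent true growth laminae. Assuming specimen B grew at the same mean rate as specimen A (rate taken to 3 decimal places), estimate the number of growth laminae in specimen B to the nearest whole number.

Specimen A: correcting the raw count gives 4738 − 7 + 8 = 4739 true growth laminae.
Specimen A: 4739 growth laminae at 3 years each span 4739 × 3 = 14217 years.
A: 786.5 mm over 14217 years gives 786.5 / 14217 ≈ 0.055 mm per year.
For B, 646.7 / 0.055 = 11758.18 years; at 3 years per growth lamina that is 11758.18 / 3 ≈ 3919 growth laminae.

3919 growth laminae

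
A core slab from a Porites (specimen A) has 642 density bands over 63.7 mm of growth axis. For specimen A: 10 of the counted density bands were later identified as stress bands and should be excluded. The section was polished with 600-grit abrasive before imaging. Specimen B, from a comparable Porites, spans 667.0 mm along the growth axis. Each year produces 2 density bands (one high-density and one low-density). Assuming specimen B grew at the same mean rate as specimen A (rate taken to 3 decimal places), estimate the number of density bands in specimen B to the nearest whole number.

Specimen A: true density band count = 642 − 10 = 632.
Specimen A: dividing by 2 density bands per year: 632 / 2 = 316 years.
A: Extension rate ≈ 63.7 / 316 = 0.202 mm/year.
B spans 667.0 / 0.202 = 3301.98 years; at 2 density bands per year that is 3301.98 × 2 ≈ 6604 density bands.

6604 density bands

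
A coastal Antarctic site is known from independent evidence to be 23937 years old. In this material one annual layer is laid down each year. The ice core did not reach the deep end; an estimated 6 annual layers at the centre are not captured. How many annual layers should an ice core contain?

23931 annual layers

One annual layer per year gives 23937 annual layers over 23937 years.
Less the 6 uncaptured annual layers: 23937 − 6 = 23931.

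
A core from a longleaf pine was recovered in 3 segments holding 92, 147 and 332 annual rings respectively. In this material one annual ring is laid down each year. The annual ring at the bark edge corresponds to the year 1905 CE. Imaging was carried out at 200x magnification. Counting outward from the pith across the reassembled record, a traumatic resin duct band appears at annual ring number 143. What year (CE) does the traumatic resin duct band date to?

1477 CE

Total annual rings = 92 + 147 + 332 = 571.
Between annual ring 143 and the bark edge there are 571 − 143 = 428 annual rings.
The annual ring at the bark edge is 1905 CE, so the traumatic resin duct band dates to 1905 − 428 = 1477 CE.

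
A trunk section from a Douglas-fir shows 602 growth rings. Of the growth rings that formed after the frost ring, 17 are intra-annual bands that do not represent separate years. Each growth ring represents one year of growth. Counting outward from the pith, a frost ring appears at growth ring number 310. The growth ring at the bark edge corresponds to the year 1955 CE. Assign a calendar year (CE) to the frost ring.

1680 CE

The frost ring sits at growth ring 310 from the pith, so 602 − 310 = 292 growth rings formed after it.
Removing the 17 false growth rings leaves 292 − 17 = 275 true growth rings beyond the frost ring.
1955 − 275 = 1680 CE.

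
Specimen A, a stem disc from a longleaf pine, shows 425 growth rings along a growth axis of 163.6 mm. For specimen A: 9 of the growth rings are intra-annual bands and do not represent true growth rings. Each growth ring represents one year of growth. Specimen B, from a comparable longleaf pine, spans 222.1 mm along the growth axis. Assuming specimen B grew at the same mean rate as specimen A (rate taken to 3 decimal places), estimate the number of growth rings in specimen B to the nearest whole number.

565 growth rings

Specimen A: adjusted count: 425 − 9 = 416 growth rings.
A: Mean rate = 163.6 mm / 416 years ≈ 0.393 mm/year.
For B, 222.1 / 0.393 = 565.14 years ≈ 565 growth rings.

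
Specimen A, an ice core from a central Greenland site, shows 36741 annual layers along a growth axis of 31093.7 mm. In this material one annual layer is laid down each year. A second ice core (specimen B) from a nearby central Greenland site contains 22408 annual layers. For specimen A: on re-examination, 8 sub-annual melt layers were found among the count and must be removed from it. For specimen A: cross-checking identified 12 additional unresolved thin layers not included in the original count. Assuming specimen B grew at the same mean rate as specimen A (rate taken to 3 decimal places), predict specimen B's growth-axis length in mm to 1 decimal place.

18957.2 mm

Specimen A: adjusted count: 36741 − 8 + 12 = 36745 annual layers.
A: Extension rate ≈ 31093.7 / 36745 = 0.846 mm/year.
For B, 0.846 mm/year × 22408 years = 18957.2 mm.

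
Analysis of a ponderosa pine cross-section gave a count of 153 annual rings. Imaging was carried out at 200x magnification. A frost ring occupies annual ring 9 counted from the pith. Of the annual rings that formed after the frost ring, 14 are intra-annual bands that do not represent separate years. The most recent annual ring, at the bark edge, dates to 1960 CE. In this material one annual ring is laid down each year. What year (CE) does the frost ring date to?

1830 CE

Between annual ring 9 and the bark edge there are 153 − 9 = 144 annual rings.
144 − 14 false = 130 true annual rings after the frost ring.
1960 − 130 = 1830 CE.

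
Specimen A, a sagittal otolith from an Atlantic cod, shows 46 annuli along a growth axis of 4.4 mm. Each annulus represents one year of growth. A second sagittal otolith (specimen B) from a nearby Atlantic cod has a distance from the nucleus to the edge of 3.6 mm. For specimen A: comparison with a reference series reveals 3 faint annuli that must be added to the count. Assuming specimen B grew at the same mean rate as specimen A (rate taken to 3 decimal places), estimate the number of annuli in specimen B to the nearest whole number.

40 annuli

Specimen A: adjusted count: 46 + 3 = 49 annuli.
A: Mean rate = 4.4 mm / 49 years ≈ 0.090 mm/yr.
B spans 3.6 / 0.090 = 40.00 years ≈ 40 annuli.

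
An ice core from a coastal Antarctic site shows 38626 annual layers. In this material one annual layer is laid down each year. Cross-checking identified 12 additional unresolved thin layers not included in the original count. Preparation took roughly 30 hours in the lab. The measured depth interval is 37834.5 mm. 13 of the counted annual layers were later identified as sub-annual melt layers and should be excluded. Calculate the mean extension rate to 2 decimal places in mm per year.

Correcting the raw count gives 38626 − 13 + 12 = 38625 true annual layers.
Mean rate = 37834.5 mm / 38625 years ≈ 0.98 mm per year.

0.98 mm per year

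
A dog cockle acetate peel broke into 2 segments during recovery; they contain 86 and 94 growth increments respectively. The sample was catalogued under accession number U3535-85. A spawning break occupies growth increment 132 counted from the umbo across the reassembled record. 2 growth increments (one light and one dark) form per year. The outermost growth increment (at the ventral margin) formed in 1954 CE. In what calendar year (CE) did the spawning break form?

1930 CE

Total growth increments = 86 + 94 = 180.
180 − 132 = 48 growth increments lie beyond the spawning break toward the ventral margin.
With 2 growth increments per year, 48 / 2 = 24 years.
The growth increment at the ventral margin is 1954 CE, so the spawning break dates to 1954 − 24 = 1930 CE.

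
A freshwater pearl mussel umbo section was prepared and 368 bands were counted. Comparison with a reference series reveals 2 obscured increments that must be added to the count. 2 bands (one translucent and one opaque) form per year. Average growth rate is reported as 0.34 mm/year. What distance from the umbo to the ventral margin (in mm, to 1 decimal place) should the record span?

62.9 mm

True band count = 368 + 2 = 370.
Dividing by 2 bands per year: 370 / 2 = 185 years.
Length ≈ 0.34 × 185 = 62.9 mm.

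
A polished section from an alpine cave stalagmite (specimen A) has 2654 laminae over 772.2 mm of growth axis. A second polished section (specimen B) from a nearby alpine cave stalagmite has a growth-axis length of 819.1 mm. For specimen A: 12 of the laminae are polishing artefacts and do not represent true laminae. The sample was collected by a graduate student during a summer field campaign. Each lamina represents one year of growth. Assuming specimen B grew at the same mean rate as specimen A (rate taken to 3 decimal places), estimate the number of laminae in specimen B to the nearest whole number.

2805 laminae

Specimen A: true lamina count = 2654 − 12 = 2642.
A: Mean rate = 772.2 mm / 2642 years ≈ 0.292 mm/year.
B spans 819.1 / 0.292 = 2805.14 years ≈ 2805 laminae.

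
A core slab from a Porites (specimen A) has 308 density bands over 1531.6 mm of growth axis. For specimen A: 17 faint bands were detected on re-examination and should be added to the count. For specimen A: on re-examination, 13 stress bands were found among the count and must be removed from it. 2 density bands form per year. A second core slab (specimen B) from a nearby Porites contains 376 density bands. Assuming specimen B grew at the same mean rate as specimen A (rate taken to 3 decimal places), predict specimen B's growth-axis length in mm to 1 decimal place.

Specimen A: true density band count = 308 − 13 + 17 = 312.
Specimen A: 312 density bands at 2 per year is 312 / 2 = 156 years.
A: Extension rate ≈ 1531.6 / 156 = 9.818 mm/yr.
Specimen B: dividing by 2 density bands per year: 376 / 2 = 188 years. Length of B = 9.818 × 188 = 1845.8 mm.

1845.8 mm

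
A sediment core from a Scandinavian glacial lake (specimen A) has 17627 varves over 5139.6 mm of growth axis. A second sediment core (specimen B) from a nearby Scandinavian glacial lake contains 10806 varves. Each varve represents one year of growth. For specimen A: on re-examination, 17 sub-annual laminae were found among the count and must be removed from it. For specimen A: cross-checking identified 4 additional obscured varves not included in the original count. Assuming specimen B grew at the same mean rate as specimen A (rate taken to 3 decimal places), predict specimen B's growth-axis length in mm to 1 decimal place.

Specimen A: after corrections the count is 17627 − 17 + 4 = 17614 varves.
A: 5139.6 mm over 17614 years gives 5139.6 / 17614 ≈ 0.292 mm/year.
Length of B = 0.292 × 10806 = 3155.4 mm.

3155.4 mm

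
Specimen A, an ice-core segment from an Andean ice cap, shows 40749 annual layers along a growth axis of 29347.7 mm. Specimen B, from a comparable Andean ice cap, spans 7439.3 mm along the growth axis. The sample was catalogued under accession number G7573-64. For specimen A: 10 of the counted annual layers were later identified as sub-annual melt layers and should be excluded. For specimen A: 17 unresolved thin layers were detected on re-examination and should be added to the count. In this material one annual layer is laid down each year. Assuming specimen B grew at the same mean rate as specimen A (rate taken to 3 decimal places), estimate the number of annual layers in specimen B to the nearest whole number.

10332 annual layers

Specimen A: correcting the raw count gives 40749 − 10 + 17 = 40756 true annual layers.
A: Extension rate ≈ 29347.7 / 40756 = 0.720 mm/yr.
Specimen B: 7439.3 mm / 0.720 mm per year = 10332.36 years ≈ 10332 annual layers.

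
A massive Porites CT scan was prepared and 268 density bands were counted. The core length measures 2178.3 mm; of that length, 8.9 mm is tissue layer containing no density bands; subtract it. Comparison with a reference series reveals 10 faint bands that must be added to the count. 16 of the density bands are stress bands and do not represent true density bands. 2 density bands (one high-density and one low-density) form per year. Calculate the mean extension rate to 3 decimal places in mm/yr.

Correcting the raw count gives 268 − 16 + 10 = 262 true density bands.
262 density bands at 2 per year is 262 / 2 = 131 years.
Removing the 8.9 mm offcut leaves 2178.3 − 8.9 = 2169.4 mm.
Mean rate = 2169.4 mm / 131 years ≈ 16.560 mm/yr.

16.560 mm/yr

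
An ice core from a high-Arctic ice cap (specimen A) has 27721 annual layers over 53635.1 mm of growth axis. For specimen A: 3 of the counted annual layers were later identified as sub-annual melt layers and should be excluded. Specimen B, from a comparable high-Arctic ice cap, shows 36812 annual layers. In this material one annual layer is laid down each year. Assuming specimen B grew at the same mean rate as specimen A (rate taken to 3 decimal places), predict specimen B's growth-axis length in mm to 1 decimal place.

Specimen A: after corrections the count is 27721 − 3 = 27718 annual layers.
A: Extension rate ≈ 53635.1 / 27718 = 1.935 mm/yr.
Length of B = 1.935 × 36812 = 71231.2 mm.

71231.2 mm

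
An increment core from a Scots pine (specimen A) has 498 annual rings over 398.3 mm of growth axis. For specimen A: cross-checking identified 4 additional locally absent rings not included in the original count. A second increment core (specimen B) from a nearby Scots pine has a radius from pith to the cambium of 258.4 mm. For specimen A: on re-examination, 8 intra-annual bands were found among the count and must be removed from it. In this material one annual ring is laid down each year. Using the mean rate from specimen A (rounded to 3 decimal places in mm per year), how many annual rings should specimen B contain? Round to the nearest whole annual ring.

Specimen A: true annual ring count = 498 − 8 + 4 = 494.
A: Mean rate = 398.3 mm / 494 years ≈ 0.806 mm/year.
Specimen B: 258.4 mm / 0.806 mm per year = 320.60 years ≈ 321 annual rings.

321 annual rings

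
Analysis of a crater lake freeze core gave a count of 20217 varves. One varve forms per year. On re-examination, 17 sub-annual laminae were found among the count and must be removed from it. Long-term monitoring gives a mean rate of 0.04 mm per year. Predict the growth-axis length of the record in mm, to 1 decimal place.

808.0 mm

After corrections the count is 20217 − 17 = 20200 varves.
20200 years at 0.04 mm/year gives 0.04 × 20200 = 808.0 mm.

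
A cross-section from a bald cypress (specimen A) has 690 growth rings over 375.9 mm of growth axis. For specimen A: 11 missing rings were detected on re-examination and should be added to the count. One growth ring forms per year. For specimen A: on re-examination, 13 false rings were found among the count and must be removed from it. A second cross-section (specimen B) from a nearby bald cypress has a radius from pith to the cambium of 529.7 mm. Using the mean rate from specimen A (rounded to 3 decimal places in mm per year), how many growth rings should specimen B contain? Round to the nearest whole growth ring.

Specimen A: adjusted count: 690 − 13 + 11 = 688 growth rings.
A: Extension rate ≈ 375.9 / 688 = 0.546 mm per year.
B spans 529.7 / 0.546 = 970.15 years ≈ 970 growth rings.

970 growth rings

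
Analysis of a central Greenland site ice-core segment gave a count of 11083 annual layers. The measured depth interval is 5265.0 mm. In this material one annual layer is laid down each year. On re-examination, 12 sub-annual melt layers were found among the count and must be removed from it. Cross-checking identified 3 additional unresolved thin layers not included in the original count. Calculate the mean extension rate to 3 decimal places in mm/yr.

Adjusted count: 11083 − 12 + 3 = 11074 annual layers.
5265.0 mm over 11074 years gives 5265.0 / 11074 ≈ 0.475 mm/yr.

0.475 mm/yr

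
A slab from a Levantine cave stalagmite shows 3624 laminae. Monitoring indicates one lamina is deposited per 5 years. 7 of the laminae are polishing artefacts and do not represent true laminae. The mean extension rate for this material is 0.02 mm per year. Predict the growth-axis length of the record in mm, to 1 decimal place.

361.7 mm

After corrections the count is 3624 − 7 = 3617 laminae.
Multiplying by 5 years per lamina: 3617 × 5 = 18085 years.
Length ≈ 0.02 × 18085 = 361.7 mm.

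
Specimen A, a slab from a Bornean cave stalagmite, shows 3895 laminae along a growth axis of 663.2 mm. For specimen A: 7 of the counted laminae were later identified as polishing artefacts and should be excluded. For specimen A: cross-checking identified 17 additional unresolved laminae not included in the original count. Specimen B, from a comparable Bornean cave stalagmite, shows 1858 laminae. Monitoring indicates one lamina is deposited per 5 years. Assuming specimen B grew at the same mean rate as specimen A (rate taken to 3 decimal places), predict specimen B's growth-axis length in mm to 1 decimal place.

315.9 mm

Specimen A: true lamina count = 3895 − 7 + 17 = 3905.
Specimen A: multiplying by 5 years per lamina: 3905 × 5 = 19525 years.
A: Extension rate ≈ 663.2 / 19525 = 0.034 mm/year.
Specimen B: multiplying by 5 years per lamina: 1858 × 5 = 9290 years. B's length ≈ 0.034 × 9290 = 315.9 mm.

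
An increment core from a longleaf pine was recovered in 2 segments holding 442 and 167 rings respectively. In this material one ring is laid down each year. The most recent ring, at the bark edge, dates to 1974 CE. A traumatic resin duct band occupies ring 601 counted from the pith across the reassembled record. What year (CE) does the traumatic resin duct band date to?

1966 CE

Total rings = 442 + 167 = 609.
609 − 601 = 8 rings lie beyond the traumatic resin duct band toward the bark edge.
1974 − 8 = 1966 CE.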